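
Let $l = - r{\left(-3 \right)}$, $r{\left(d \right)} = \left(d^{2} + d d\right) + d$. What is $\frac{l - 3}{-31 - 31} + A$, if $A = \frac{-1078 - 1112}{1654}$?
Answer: $- \frac{26502}{25637} \approx -1.0337$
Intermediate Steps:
$r{\left(d \right)} = d + 2 d^{2}$ ($r{\left(d \right)} = \left(d^{2} + d^{2}\right) + d = 2 d^{2} + d = d + 2 d^{2}$)
$l = -15$ ($l = - \left(-3\right) \left(1 + 2 \left(-3\right)\right) = - \left(-3\right) \left(1 - 6\right) = - \left(-3\right) \left(-5\right) = \left(-1\right) 15 = -15$)
$A = - \frac{1095}{827}$ ($A = \left(-2190\right) \frac{1}{1654} = - \frac{1095}{827} \approx -1.3241$)
$\frac{l - 3}{-31 - 31} + A = \frac{-15 - 3}{-31 - 31} - \frac{1095}{827} = \frac{1}{-62} \left(-18\right) - \frac{1095}{827} = \left(- \frac{1}{62}\right) \left(-18\right) - \frac{1095}{827} = \frac{9}{31} - \frac{1095}{827} = - \frac{26502}{25637}$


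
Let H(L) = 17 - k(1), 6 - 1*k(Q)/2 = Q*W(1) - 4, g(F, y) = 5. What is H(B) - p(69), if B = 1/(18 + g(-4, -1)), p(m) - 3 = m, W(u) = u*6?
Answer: -63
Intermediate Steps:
W(u) = 6*u
k(Q) = 20 - 12*Q (k(Q) = 12 - 2*(Q*(6*1) - 4) = 12 - 2*(Q*6 - 4) = 12 - 2*(6*Q - 4) = 12 - 2*(-4 + 6*Q) = 12 + (8 - 12*Q) = 20 - 12*Q)
p(m) = 3 + m
B = 1/23 (B = 1/(18 + 5) = 1/23 ≈ 0.043478)
H(L) = 9 (H(L) = 17 - (20 - 12*1) = 17 - (20 - 12) = 17 - 1*8 = 17 - 8 = 9)
H(B) - p(69) = 9 - (3 + 69) = 9 - 1*72 = 9 - 72 = -63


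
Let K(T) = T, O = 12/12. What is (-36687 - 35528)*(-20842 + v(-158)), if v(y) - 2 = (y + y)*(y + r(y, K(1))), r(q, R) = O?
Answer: -2077769980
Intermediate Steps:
O = 1 (O = 12*(1/12) = 1)
r(q, R) = 1
v(y) = 2 + 2*y*(1 + y) (v(y) = 2 + (y + y)*(y + 1) = 2 + (2*y)*(1 + y) = 2 + 2*y*(1 + y))
(-36687 - 35528)*(-20842 + v(-158)) = (-36687 - 35528)*(-20842 + (2 + 2*(-158) + 2*(-158)**2)) = -72215*(-20842 + (2 - 316 + 2*24964)) = -72215*(-20842 + (2 - 316 + 49928)) = -72215*(-20842 + 49614) = -72215*28772 = -2077769980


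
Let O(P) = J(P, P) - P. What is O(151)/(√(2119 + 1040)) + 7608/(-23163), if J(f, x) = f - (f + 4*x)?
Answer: -2536/7721 - 755*√39/351 ≈ -13.761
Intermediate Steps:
J(f, x) = -4*x (J(f, x) = f + (-f - 4*x) = -4*x)
O(P) = -5*P (O(P) = -4*P - P = -5*P)
O(151)/(√(2119 + 1040)) + 7608/(-23163) = (-5*151)/(√(2119 + 1040)) + 7608/(-23163) = -755*√39/351 + 7608*(-1/23163) = -755*√39/351 - 2536/7721 = -2536/7721 - 755*√39/351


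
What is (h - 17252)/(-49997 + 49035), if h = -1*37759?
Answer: 55011/962 ≈ 57.184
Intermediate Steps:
h = -37759
(h - 17252)/(-49997 + 49035) = (-37759 - 17252)/(-49997 + 49035) = -55011/(-962) = -55011*(-1/962) = 55011/962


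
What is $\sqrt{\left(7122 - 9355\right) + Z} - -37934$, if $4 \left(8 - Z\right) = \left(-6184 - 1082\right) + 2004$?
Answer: $37934 + \frac{i \sqrt{3638}}{2} \approx 37934.0 + 30.158 i$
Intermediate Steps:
$Z = \frac{2647}{2}$ ($Z = 8 - \frac{\left(-6184 - 1082\right) + 2004}{4} = 8 - \frac{-7266 + 2004}{4} = 8 - - \frac{2631}{2} = 8 + \frac{2631}{2} = \frac{2647}{2} \approx 1323.5$)
$\sqrt{\left(7122 - 9355\right) + Z} - -37934 = \sqrt{\left(7122 - 9355\right) + \frac{2647}{2}} - -37934 = \sqrt{-2233 + \frac{2647}{2}} + 37934 = \sqrt{- \frac{1819}{2}} + 37934 = \frac{i \sqrt{3638}}{2} + 37934 = 37934 + \frac{i \sqrt{3638}}{2}$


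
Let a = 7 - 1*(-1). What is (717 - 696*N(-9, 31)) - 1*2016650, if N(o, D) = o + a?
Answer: -2015237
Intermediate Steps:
a = 8 (a = 7 + 1 = 8)
N(o, D) = 8 + o (N(o, D) = o + 8 = 8 + o)
(717 - 696*N(-9, 31)) - 1*2016650 = (717 - 696*(8 - 9)) - 1*2016650 = (717 - 696*(-1)) - 2016650 = (717 + 696) - 2016650 = 1413 - 2016650 = -2015237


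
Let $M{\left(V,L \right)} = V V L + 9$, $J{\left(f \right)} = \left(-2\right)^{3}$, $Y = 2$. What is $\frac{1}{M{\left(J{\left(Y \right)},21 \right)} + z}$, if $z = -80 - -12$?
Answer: $\frac{1}{1285} \approx 0.00077821$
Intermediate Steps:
$J{\left(f \right)} = -8$
$z = -68$ ($z = -80 + 12 = -68$)
$M{\left(V,L \right)} = 9 + L V^{2}$ ($M{\left(V,L \right)} = V^{2} L + 9 = L V^{2} + 9 = 9 + L V^{2}$)
$\frac{1}{M{\left(J{\left(Y \right)},21 \right)} + z} = \frac{1}{\left(9 + 21 \left(-8\right)^{2}\right) - 68} = \frac{1}{\left(9 + 21 \cdot 64\right) - 68} = \frac{1}{\left(9 + 1344\right) - 68} = \frac{1}{1353 - 68} = \frac{1}{1285}$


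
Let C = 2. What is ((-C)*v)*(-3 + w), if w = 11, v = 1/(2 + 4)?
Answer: -8/3 ≈ -2.6667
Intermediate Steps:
v = ⅙ (v = 1/6 = ⅙ ≈ 0.16667)
((-C)*v)*(-3 + w) = (-1*2*(⅙))*(-3 + 11) = -2*⅙*8 = -⅓*8 = -8/3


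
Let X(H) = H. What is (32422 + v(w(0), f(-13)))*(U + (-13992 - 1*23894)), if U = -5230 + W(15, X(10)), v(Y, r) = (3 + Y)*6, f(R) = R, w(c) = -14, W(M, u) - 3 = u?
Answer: -1394640668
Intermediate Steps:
W(M, u) = 3 + u
v(Y, r) = 18 + 6*Y
U = -5217 (U = -5230 + (3 + 10) = -5230 + 13 = -5217)
(32422 + v(w(0), f(-13)))*(U + (-13992 - 1*23894)) = (32422 + (18 + 6*(-14)))*(-5217 + (-13992 - 1*23894)) = (32422 + (18 - 84))*(-5217 + (-13992 - 23894)) = (32422 - 66)*(-5217 - 37886) = 32356*(-43103) = -1394640668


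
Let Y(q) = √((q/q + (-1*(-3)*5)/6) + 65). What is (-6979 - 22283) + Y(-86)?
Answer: -29262 + √274/2 ≈ -29254.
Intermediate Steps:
Y(q) = √274/2 (Y(q) = √((1 + (3*5)*(⅙)) + 65) = √((1 + 15*(⅙)) + 65) = √((1 + 5/2) + 65) = √(7/2 + 65) = √(137/2) = √274/2)
(-6979 - 22283) + Y(-86) = (-6979 - 22283) + √274/2 = -29262 + √274/2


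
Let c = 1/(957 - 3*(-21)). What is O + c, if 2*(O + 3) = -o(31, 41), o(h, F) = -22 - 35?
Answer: 26011/1020 ≈ 25.501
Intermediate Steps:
o(h, F) = -57
c = 1/1020 (c = 1/(957 + 63) = 1/1020 ≈ 0.00098039)
O = 51/2 (O = -3 + (-1*(-57))/2 = -3 + (½)*57 = -3 + 57/2 = 51/2 ≈ 25.500)
O + c = 51/2 + 1/1020 = 26011/1020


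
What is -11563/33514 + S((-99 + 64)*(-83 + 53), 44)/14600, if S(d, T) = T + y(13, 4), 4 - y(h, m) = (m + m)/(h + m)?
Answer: -355357161/1039771850 ≈ -0.34176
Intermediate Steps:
y(h, m) = 4 - 2*m/(h + m) (y(h, m) = 4 - (m + m)/(h + m) = 4 - 2*m/(h + m))
S(d, T) = 60/17 + T (S(d, T) = T + 2*(4 + 2*13)/(13 + 4) = T + 2*(4 + 26)/17 = T + 2*(1/17)*30 = T + 60/17 = 60/17 + T)
-11563/33514 + S((-99 + 64)*(-83 + 53), 44)/14600 = -11563/33514 + (60/17 + 44)/14600 = -11563*1/33514 + (808/17)*(1/14600) = -11563/33514 + 101/31025 = -355357161/1039771850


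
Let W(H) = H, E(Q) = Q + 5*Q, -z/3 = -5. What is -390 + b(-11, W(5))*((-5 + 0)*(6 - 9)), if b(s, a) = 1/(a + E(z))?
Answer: -7407/19 ≈ -389.84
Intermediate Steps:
z = 15 (z = -3*(-5) = 15)
E(Q) = 6*Q
b(s, a) = 1/(90 + a) (b(s, a) = 1/(a + 6*15) = 1/(a + 90) = 1/(90 + a))
-390 + b(-11, W(5))*((-5 + 0)*(6 - 9)) = -390 + ((-5 + 0)*(6 - 9))/(90 + 5) = -390 + (-5*(-3))/95 = -390 + (1/95)*15 = -390 + 3/19 = -7407/19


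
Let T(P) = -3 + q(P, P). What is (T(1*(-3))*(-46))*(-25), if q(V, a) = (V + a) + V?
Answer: -13800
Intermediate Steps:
q(V, a) = a + 2*V
T(P) = -3 + 3*P (T(P) = -3 + (P + 2*P) = -3 + 3*P)
(T(1*(-3))*(-46))*(-25) = ((-3 + 3*(1*(-3)))*(-46))*(-25) = ((-3 + 3*(-3))*(-46))*(-25) = ((-3 - 9)*(-46))*(-25) = -12*(-46)*(-25) = 552*(-25) = -13800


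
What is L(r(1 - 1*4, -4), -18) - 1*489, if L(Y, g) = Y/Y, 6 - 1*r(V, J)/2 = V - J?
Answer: -488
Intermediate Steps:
r(V, J) = 12 - 2*V + 2*J (r(V, J) = 12 - 2*(V - J) = 12 + (-2*V + 2*J) = 12 - 2*V + 2*J)
L(Y, g) = 1
L(r(1 - 1*4, -4), -18) - 1*489 = 1 - 1*489 = 1 - 489 = -488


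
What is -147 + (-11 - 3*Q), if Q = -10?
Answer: -128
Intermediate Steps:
-147 + (-11 - 3*Q) = -147 + (-11 - 3*(-10)) = -147 + (-11 + 30) = -147 + 19 = -128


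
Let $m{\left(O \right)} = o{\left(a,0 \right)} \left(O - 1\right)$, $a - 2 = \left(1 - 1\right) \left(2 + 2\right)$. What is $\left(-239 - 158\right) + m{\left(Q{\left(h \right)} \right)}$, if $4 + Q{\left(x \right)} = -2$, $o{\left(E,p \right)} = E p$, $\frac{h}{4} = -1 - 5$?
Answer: $-397$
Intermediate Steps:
$h = -24$ ($h = 4 \left(-1 - 5\right) = 4 \left(-6\right) = -24$)
$a = 2$ ($a = 2 + \left(1 - 1\right) \left(2 + 2\right) = 2 + 0 \cdot 4 = 2 + 0 = 2$)
$Q{\left(x \right)} = -6$ ($Q{\left(x \right)} = -4 - 2 = -6$)
$m{\left(O \right)} = 0$ ($m{\left(O \right)} = 2 \cdot 0 \left(O - 1\right) = 0 \left(-1 + O\right) = 0$)
$\left(-239 - 158\right) + m{\left(Q{\left(h \right)} \right)} = \left(-239 - 158\right) + 0 = -397 + 0 = -397$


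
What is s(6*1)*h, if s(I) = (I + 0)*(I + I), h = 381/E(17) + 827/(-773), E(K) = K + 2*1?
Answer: 20073600/14687 ≈ 1366.8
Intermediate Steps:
E(K) = 2 + K (E(K) = K + 2 = 2 + K)
h = 278800/14687 (h = 381/(2 + 17) + 827/(-773) = 381/19 + 827*(-1/773) = 381*(1/19) - 827/773 = 381/19 - 827/773 = 278800/14687 ≈ 18.983)
s(I) = 2*I² (s(I) = I*(2*I) = 2*I²)
s(6*1)*h = (2*(6*1)²)*(278800/14687) = (2*6²)*(278800/14687) = (2*36)*(278800/14687) = 72*(278800/14687) = 20073600/14687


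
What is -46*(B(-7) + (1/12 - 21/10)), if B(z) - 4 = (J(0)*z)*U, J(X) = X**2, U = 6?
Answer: -2737/30 ≈ -91.233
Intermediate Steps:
B(z) = 4 (B(z) = 4 + (0**2*z)*6 = 4 + (0*z)*6 = 4 + 0*6 = 4 + 0 = 4)
-46*(B(-7) + (1/12 - 21/10)) = -46*(4 + (1/12 - 21/10)) = -46*(4 - 121/60) = -46*119/60 = -2737/30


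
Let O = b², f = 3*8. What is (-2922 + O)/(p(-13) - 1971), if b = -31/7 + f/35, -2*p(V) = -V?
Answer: 7124578/4844875 ≈ 1.4705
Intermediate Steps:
p(V) = V/2 (p(V) = -(-1)*V/2 = V/2)
f = 24
b = -131/35 (b = -31/7 + 24/35 = -131/35 ≈ -3.7429)
O = 17161/1225 (O = (-131/35)² = 17161/1225 ≈ 14.009)
(-2922 + O)/(p(-13) - 1971) = (-2922 + 17161/1225)/((½)*(-13) - 1971) = -3562289/(1225*(-13/2 - 1971)) = -3562289/(1225*(-3955/2)) = -3562289/1225*(-2/3955) = 7124578/4844875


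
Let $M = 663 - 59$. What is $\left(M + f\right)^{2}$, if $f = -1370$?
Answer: $586756$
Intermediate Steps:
$M = 604$ ($M = 663 - 59 = 604$)
$\left(M + f\right)^{2} = \left(604 - 1370\right)^{2} = \left(-766\right)^{2} = 586756$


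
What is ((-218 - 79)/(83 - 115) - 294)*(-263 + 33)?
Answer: 1047765/16 ≈ 65485.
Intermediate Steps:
((-218 - 79)/(83 - 115) - 294)*(-263 + 33) = (-297/(-32) - 294)*(-230) = (-297*(-1/32) - 294)*(-230) = (297/32 - 294)*(-230) = -9111/32*(-230) = 1047765/16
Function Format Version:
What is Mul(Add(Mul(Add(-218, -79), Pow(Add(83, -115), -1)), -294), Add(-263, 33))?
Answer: Rational(1047765, 16) ≈ 65485.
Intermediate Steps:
Mul(Add(Mul(Add(-218, -79), Pow(Add(83, -115), -1)), -294), Add(-263, 33)) = Mul(Add(Mul(-297, Pow(-32, -1)), -294), -230) = Mul(Add(Mul(-297, Rational(-1, 32)), -294), -230) = Mul(Add(Rational(297, 32), -294), -230) = Mul(Rational(-9111, 32), -230) = Rational(1047765, 16)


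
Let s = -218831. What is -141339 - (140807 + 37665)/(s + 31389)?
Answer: -13246343183/93721 ≈ -1.4134e+5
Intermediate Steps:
-141339 - (140807 + 37665)/(s + 31389) = -141339 - (140807 + 37665)/(-218831 + 31389) = -141339 - 178472/(-187442) = -141339 - 178472*(-1)/187442 = -141339 - 1*(-89236/93721) = -141339 + 89236/93721 = -13246343183/93721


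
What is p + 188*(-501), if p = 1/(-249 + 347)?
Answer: -9230423/98 ≈ -94188.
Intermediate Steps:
p = 1/98 ≈ 0.010204
p + 188*(-501) = 1/98 + 188*(-501) = 1/98 - 94188 = -9230423/98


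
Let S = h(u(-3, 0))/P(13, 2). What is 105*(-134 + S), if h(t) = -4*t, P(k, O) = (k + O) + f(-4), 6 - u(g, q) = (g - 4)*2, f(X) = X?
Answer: -163170/11 ≈ -14834.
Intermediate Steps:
u(g, q) = 14 - 2*g (u(g, q) = 6 - (g - 4)*2 = 6 - (-4 + g)*2 = 6 - (-8 + 2*g) = 6 + (8 - 2*g) = 14 - 2*g)
P(k, O) = -4 + O + k (P(k, O) = (k + O) - 4 = (O + k) - 4 = -4 + O + k)
S = -80/11 (S = (-4*(14 - 2*(-3)))/(-4 + 2 + 13) = -4*(14 + 6)/11 = -4*20*(1/11) = -80*1/11 = -80/11 ≈ -7.2727)
105*(-134 + S) = 105*(-134 - 80/11) = 105*(-1554/11) = -163170/11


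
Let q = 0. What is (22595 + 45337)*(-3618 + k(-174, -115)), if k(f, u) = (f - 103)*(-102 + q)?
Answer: 1673572752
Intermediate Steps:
k(f, u) = 10506 - 102*f (k(f, u) = (f - 103)*(-102 + 0) = (-103 + f)*(-102) = 10506 - 102*f)
(22595 + 45337)*(-3618 + k(-174, -115)) = (22595 + 45337)*(-3618 + (10506 - 102*(-174))) = 67932*(-3618 + (10506 + 17748)) = 67932*(-3618 + 28254) = 67932*24636 = 1673572752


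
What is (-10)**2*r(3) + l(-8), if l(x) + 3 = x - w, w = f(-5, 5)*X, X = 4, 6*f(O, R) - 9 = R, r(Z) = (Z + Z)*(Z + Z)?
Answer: 10739/3 ≈ 3579.7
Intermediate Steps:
r(Z) = 4*Z**2 (r(Z) = (2*Z)*(2*Z) = 4*Z**2)
f(O, R) = 3/2 + R/6
w = 28/3 (w = (3/2 + (1/6)*5)*4 = (3/2 + 5/6)*4 = (7/3)*4 = 28/3 ≈ 9.3333)
l(x) = -37/3 + x (l(x) = -3 + (x - 1*28/3) = -3 + (x - 28/3) = -3 + (-28/3 + x) = -37/3 + x)
(-10)**2*r(3) + l(-8) = (-10)**2*(4*3**2) + (-37/3 - 8) = 100*(4*9) - 61/3 = 100*36 - 61/3 = 3600 - 61/3 = 10739/3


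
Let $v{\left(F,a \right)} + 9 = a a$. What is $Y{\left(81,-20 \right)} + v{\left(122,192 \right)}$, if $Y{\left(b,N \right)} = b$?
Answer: $36936$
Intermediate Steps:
$v{\left(F,a \right)} = -9 + a^{2}$ ($v{\left(F,a \right)} = -9 + a a = -9 + a^{2}$)
$Y{\left(81,-20 \right)} + v{\left(122,192 \right)} = 81 - \left(9 - 192^{2}\right) = 81 + \left(-9 + 36864\right) = 81 + 36855 = 36936$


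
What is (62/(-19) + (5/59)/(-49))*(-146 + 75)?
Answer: 12732927/54929 ≈ 231.81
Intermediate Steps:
(62/(-19) + (5/59)/(-49))*(-146 + 75) = (62*(-1/19) + (5*(1/59))*(-1/49))*(-71) = (-62/19 + (5/59)*(-1/49))*(-71) = (-62/19 - 5/2891)*(-71) = -179337/54929*(-71) = 12732927/54929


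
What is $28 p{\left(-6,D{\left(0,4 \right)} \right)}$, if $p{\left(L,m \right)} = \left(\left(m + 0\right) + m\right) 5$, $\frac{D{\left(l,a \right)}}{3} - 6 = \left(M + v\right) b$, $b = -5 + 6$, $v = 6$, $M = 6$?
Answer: $15120$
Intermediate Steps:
$b = 1$
$D{\left(l,a \right)} = 54$ ($D{\left(l,a \right)} = 18 + 3 \left(6 + 6\right) 1 = 18 + 3 \cdot 12 \cdot 1 = 18 + 3 \cdot 12 = 18 + 36 = 54$)
$p{\left(L,m \right)} = 10 m$ ($p{\left(L,m \right)} = \left(m + m\right) 5 = 2 m 5 = 10 m$)
$28 p{\left(-6,D{\left(0,4 \right)} \right)} = 28 \cdot 10 \cdot 54 = 28 \cdot 540 = 15120$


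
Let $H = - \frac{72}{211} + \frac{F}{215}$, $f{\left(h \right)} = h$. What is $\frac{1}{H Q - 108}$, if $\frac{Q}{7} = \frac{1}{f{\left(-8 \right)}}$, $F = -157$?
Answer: $- \frac{362920}{38855111} \approx -0.0093403$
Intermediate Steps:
$H = - \frac{48607}{45365}$ ($H = - \frac{72}{211} - \frac{157}{215} = - \frac{48607}{45365} \approx -1.0715$)
$Q = - \frac{7}{8}$ ($Q = \frac{7}{-8} = 7 \left(- \frac{1}{8}\right) = - \frac{7}{8} \approx -0.875$)
$\frac{1}{H Q - 108} = \frac{1}{\left(- \frac{48607}{45365}\right) \left(- \frac{7}{8}\right) - 108} = \frac{1}{\frac{340249}{362920} - 108} = \frac{1}{- \frac{38855111}{362920}} = - \frac{362920}{38855111}$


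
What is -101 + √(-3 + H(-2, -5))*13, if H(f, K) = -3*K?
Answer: -101 + 26*√3 ≈ -55.967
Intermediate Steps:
-101 + √(-3 + H(-2, -5))*13 = -101 + √(-3 - 3*(-5))*13 = -101 + √(-3 + 15)*13 = -101 + √12*13 = -101 + (2*√3)*13 = -101 + 26*√3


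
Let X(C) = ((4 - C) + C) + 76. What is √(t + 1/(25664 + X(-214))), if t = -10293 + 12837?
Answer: √105377813833/6436 ≈ 50.438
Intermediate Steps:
t = 2544
X(C) = 80 (X(C) = 4 + 76 = 80)
√(t + 1/(25664 + X(-214))) = √(2544 + 1/(25664 + 80)) = √(2544 + 1/25744) = √(65492737/25744) = √105377813833/6436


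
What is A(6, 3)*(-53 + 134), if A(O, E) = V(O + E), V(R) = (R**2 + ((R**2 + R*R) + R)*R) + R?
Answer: 131949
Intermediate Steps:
V(R) = R + R**2 + R*(R + 2*R**2) (V(R) = (R**2 + ((R**2 + R**2) + R)*R) + R = (R**2 + (2*R**2 + R)*R) + R = (R**2 + (R + 2*R**2)*R) + R = (R**2 + R*(R + 2*R**2)) + R = R + R**2 + R*(R + 2*R**2))
A(O, E) = (E + O)*(1 + 2*E + 2*O + 2*(E + O)**2) (A(O, E) = (O + E)*(1 + 2*(O + E) + 2*(O + E)**2) = (E + O)*(1 + 2*(E + O) + 2*(E + O)**2) = (E + O)*(1 + (2*E + 2*O) + 2*(E + O)**2) = (E + O)*(1 + 2*E + 2*O + 2*(E + O)**2))
A(6, 3)*(-53 + 134) = ((3 + 6)*(1 + 2*3 + 2*6 + 2*(3 + 6)**2))*(-53 + 134) = (9*(1 + 6 + 12 + 2*9**2))*81 = (9*(1 + 6 + 12 + 2*81))*81 = (9*(1 + 6 + 12 + 162))*81 = (9*181)*81 = 1629*81 = 131949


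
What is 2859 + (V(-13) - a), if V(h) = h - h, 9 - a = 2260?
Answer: 5110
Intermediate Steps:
a = -2251 (a = 9 - 1*2260 = 9 - 2260 = -2251)
V(h) = 0
2859 + (V(-13) - a) = 2859 + (0 - 1*(-2251)) = 2859 + (0 + 2251) = 2859 + 2251 = 5110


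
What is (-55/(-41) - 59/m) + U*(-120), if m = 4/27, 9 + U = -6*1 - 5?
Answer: 328507/164 ≈ 2003.1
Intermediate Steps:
U = -20 (U = -9 + (-6*1 - 5) = -9 + (-6 - 5) = -9 - 11 = -20)
m = 4/27 (m = 4*(1/27) = 4/27 ≈ 0.14815)
(-55/(-41) - 59/m) + U*(-120) = (-55/(-41) - 59/4/27) - 20*(-120) = (-55*(-1/41) - 59*27/4) + 2400 = (55/41 - 1593/4) + 2400 = -65093/164 + 2400 = 328507/164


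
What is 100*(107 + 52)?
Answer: 15900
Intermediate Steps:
100*(107 + 52) = 100*159 = 15900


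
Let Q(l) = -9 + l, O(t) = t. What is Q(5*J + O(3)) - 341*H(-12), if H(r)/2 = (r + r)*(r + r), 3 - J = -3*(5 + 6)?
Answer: -392658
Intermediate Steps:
J = 36 (J = 3 - (-3)*(5 + 6) = 3 - (-3)*11 = 3 - 1*(-33) = 3 + 33 = 36)
H(r) = 8*r**2 (H(r) = 2*((r + r)*(r + r)) = 2*((2*r)*(2*r)) = 2*(4*r**2) = 8*r**2)
Q(5*J + O(3)) - 341*H(-12) = (-9 + (5*36 + 3)) - 2728*(-12)**2 = (-9 + (180 + 3)) - 2728*144 = (-9 + 183) - 341*1152 = 174 - 392832 = -392658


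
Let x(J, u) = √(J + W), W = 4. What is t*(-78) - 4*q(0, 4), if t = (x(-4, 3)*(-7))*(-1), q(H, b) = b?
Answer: -16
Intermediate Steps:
x(J, u) = √(4 + J) (x(J, u) = √(J + 4) = √(4 + J))
t = 0 (t = (√(4 - 4)*(-7))*(-1) = (√0*(-7))*(-1) = (0*(-7))*(-1) = 0*(-1) = 0)
t*(-78) - 4*q(0, 4) = 0*(-78) - 4*4 = 0 - 16 = -16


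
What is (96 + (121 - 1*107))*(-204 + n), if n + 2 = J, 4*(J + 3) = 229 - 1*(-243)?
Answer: -10010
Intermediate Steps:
J = 115 (J = -3 + (229 - 1*(-243))/4 = -3 + (229 + 243)/4 = -3 + (¼)*472 = -3 + 118 = 115)
n = 113 (n = -2 + 115 = 113)
(96 + (121 - 1*107))*(-204 + n) = (96 + (121 - 1*107))*(-204 + 113) = (96 + (121 - 107))*(-91) = (96 + 14)*(-91) = 110*(-91) = -10010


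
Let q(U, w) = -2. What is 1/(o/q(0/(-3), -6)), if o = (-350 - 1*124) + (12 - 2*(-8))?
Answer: 1/223 ≈ 0.0044843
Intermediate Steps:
o = -446 (o = (-350 - 124) + (12 + 16) = -474 + 28 = -446)
1/(o/q(0/(-3), -6)) = 1/(-446/(-2)) = 1/(-446*(-½)) = 1/223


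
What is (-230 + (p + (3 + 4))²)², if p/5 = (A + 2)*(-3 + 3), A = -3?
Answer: 32761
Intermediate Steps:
p = 0 (p = 5*((-3 + 2)*(-3 + 3)) = 5*(-1*0) = 5*0 = 0)
(-230 + (p + (3 + 4))²)² = (-230 + (0 + (3 + 4))²)² = (-230 + (0 + 7)²)² = (-230 + 7²)² = (-230 + 49)² = (-181)² = 32761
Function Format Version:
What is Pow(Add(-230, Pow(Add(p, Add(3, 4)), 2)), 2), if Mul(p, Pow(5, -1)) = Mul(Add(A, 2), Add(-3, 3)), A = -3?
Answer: 32761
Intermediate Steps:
p = 0 (p = Mul(5, Mul(Add(-3, 2), Add(-3, 3))) = Mul(5, Mul(-1, 0)) = Mul(5, 0) = 0)
Pow(Add(-230, Pow(Add(p, Add(3, 4)), 2)), 2) = Pow(Add(-230, Pow(Add(0, Add(3, 4)), 2)), 2) = Pow(Add(-230, Pow(Add(0, 7), 2)), 2) = Pow(Add(-230, Pow(7, 2)), 2) = Pow(Add(-230, 49), 2) = Pow(-181, 2) = 32761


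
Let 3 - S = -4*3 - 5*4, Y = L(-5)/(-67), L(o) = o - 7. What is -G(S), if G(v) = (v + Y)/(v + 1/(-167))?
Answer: -393619/391548 ≈ -1.0053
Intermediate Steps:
L(o) = -7 + o
Y = 12/67 (Y = (-7 - 5)/(-67) = -12*(-1/67) = 12/67 ≈ 0.17910)
S = 35 (S = 3 - (-4*3 - 5*4) = 3 - (-12 - 20) = 3 - 1*(-32) = 3 + 32 = 35)
G(v) = (12/67 + v)/(-1/167 + v) (G(v) = (v + 12/67)/(v + 1/(-167)) = (12/67 + v)/(v - 1/167) = (12/67 + v)/(-1/167 + v))
-G(S) = -167*(12 + 67*35)/(67*(-1 + 167*35)) = -167*(12 + 2345)/(67*(-1 + 5845)) = -167*2357/(67*5844) = -1*393619/391548 = -393619/391548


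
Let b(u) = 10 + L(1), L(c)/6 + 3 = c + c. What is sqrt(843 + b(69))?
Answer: 11*sqrt(7) ≈ 29.103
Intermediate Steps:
L(c) = -18 + 12*c (L(c) = -18 + 6*(c + c) = -18 + 6*(2*c) = -18 + 12*c)
b(u) = 4 (b(u) = 10 + (-18 + 12*1) = 10 + (-18 + 12) = 10 - 6 = 4)
sqrt(843 + b(69)) = sqrt(843 + 4) = sqrt(847) = 11*sqrt(7)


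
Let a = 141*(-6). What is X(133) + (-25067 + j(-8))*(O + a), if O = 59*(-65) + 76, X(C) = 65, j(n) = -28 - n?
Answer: 115525700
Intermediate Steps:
a = -846
O = -3759 (O = -3835 + 76 = -3759)
X(133) + (-25067 + j(-8))*(O + a) = 65 + (-25067 + (-28 - 1*(-8)))*(-3759 - 846) = 65 + (-25067 + (-28 + 8))*(-4605) = 65 + (-25067 - 20)*(-4605) = 65 - 25087*(-4605) = 65 + 115525635 = 115525700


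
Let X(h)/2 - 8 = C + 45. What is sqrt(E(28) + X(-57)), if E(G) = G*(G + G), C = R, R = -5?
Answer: 8*sqrt(26) ≈ 40.792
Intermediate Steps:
C = -5
E(G) = 2*G**2 (E(G) = G*(2*G) = 2*G**2)
X(h) = 96 (X(h) = 16 + 2*(-5 + 45) = 16 + 2*40 = 16 + 80 = 96)
sqrt(E(28) + X(-57)) = sqrt(2*28**2 + 96) = sqrt(2*784 + 96) = sqrt(1568 + 96) = sqrt(1664) = 8*sqrt(26)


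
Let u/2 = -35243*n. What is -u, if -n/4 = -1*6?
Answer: 1691664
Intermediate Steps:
n = 24 (n = -(-4)*6 = -4*(-6) = 24)
u = -1691664 (u = 2*(-35243*24) = 2*(-845832) = -1691664)
-u = -1*(-1691664) = 1691664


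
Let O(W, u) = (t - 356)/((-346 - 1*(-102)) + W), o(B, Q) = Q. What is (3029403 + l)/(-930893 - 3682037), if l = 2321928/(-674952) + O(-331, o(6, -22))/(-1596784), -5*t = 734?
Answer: -195556488589495543389/297777950740307030000 ≈ -0.65672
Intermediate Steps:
t = -734/5 (t = -⅕*734 = -734/5 ≈ -146.80)
O(W, u) = -2514/(5*(-244 + W)) (O(W, u) = (-734/5 - 356)/((-346 - 1*(-102)) + W) = -2514/(5*((-346 + 102) + W)) = -2514/(5*(-244 + W)))
l = -222070873969611/64552887371000 (l = 2321928/(-674952) - 2514/(-1220 + 5*(-331))/(-1596784) = 2321928*(-1/674952) - 2514/(-1220 - 1655)*(-1/1596784) = -96747/28123 - 2514/(-2875)*(-1/1596784) = -96747/28123 - 2514*(-1/2875)*(-1/1596784) = -96747/28123 + (2514/2875)*(-1/1596784) = -96747/28123 - 1257/2295377000 = -222070873969611/64552887371000 ≈ -3.4401)
(3029403 + l)/(-930893 - 3682037) = (3029403 - 222070873969611/64552887371000)/(-930893 - 3682037) = (195556488589495543389/64552887371000)/(-4612930) = (195556488589495543389/64552887371000)*(-1/4612930) = -195556488589495543389/297777950740307030000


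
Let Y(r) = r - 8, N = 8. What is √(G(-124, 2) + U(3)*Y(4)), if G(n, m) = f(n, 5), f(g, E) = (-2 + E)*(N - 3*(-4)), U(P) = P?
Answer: 4*√3 ≈ 6.9282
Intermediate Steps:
Y(r) = -8 + r
f(g, E) = -40 + 20*E (f(g, E) = (-2 + E)*(8 - 3*(-4)) = (-2 + E)*(8 + 12) = (-2 + E)*20 = -40 + 20*E)
G(n, m) = 60 (G(n, m) = -40 + 20*5 = -40 + 100 = 60)
√(G(-124, 2) + U(3)*Y(4)) = √(60 + 3*(-8 + 4)) = √(60 + 3*(-4)) = √(60 - 12) = √48 = 4*√3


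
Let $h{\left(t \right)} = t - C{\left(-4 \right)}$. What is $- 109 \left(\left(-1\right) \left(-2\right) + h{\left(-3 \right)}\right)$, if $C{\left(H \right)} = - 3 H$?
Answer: $1417$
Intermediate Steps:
$h{\left(t \right)} = -12 + t$ ($h{\left(t \right)} = t - \left(-3\right) \left(-4\right) = t - 12 = -12 + t$)
$- 109 \left(\left(-1\right) \left(-2\right) + h{\left(-3 \right)}\right) = - 109 \left(\left(-1\right) \left(-2\right) - 15\right) = - 109 \left(2 - 15\right) = \left(-109\right) \left(-13\right) = 1417$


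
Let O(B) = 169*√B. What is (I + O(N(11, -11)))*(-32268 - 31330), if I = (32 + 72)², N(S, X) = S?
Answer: -687875968 - 10748062*√11 ≈ -7.2352e+8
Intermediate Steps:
I = 10816 (I = 104² = 10816)
(I + O(N(11, -11)))*(-32268 - 31330) = (10816 + 169*√11)*(-32268 - 31330) = (10816 + 169*√11)*(-63598) = -687875968 - 10748062*√11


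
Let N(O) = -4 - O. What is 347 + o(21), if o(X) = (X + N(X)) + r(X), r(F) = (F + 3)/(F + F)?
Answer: 2405/7 ≈ 343.57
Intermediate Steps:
r(F) = (3 + F)/(2*F) (r(F) = (3 + F)/((2*F)) = (3 + F)*(1/(2*F)) = (3 + F)/(2*F))
o(X) = -4 + (3 + X)/(2*X) (o(X) = (X + (-4 - X)) + (3 + X)/(2*X) = -4 + (3 + X)/(2*X))
347 + o(21) = 347 + (1/2)*(3 - 7*21)/21 = 347 + (1/2)*(1/21)*(3 - 147) = 347 + (1/2)*(1/21)*(-144) = 347 - 24/7 = 2405/7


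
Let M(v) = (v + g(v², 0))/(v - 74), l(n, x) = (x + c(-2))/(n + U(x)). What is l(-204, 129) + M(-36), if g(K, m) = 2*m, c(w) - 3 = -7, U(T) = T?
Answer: -221/165 ≈ -1.3394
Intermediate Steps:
c(w) = -4 (c(w) = 3 - 7 = -4)
l(n, x) = (-4 + x)/(n + x) (l(n, x) = (x - 4)/(n + x) = (-4 + x)/(n + x))
M(v) = v/(-74 + v) (M(v) = (v + 2*0)/(v - 74) = (v + 0)/(-74 + v) = v/(-74 + v))
l(-204, 129) + M(-36) = (-4 + 129)/(-204 + 129) - 36/(-74 - 36) = 125/(-75) - 36/(-110) = -1/75*125 - 36*(-1/110) = -5/3 + 18/55 = -221/165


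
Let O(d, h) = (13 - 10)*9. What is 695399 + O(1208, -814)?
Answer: 695426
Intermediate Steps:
O(d, h) = 27 (O(d, h) = 3*9 = 27)
695399 + O(1208, -814) = 695399 + 27 = 695426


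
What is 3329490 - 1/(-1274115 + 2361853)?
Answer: 3621612793619/1087738 ≈ 3.3295e+6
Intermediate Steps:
3329490 - 1/(-1274115 + 2361853) = 3329490 - 1/1087738 = 3621612793619/1087738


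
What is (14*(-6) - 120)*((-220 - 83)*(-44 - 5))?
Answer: -3028788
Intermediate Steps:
(14*(-6) - 120)*((-220 - 83)*(-44 - 5)) = (-84 - 120)*(-303*(-49)) = -204*14847 = -3028788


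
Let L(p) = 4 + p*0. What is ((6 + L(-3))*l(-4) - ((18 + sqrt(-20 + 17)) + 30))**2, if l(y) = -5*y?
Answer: (152 - I*sqrt(3))**2 ≈ 23101.0 - 526.54*I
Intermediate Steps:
L(p) = 4 (L(p) = 4 + 0 = 4)
((6 + L(-3))*l(-4) - ((18 + sqrt(-20 + 17)) + 30))**2 = ((6 + 4)*(-5*(-4)) - ((18 + sqrt(-20 + 17)) + 30))**2 = (10*20 - ((18 + sqrt(-3)) + 30))**2 = (200 - ((18 + I*sqrt(3)) + 30))**2 = (200 - (48 + I*sqrt(3)))**2 = (200 + (-48 - I*sqrt(3)))**2 = (152 - I*sqrt(3))**2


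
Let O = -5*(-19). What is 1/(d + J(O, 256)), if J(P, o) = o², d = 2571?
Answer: 1/68107 ≈ 1.4683e-5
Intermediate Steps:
O = 95
1/(d + J(O, 256)) = 1/(2571 + 256²) = 1/(2571 + 65536) = 1/68107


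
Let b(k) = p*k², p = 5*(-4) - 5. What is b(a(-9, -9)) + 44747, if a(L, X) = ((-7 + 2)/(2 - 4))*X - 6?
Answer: 97763/4 ≈ 24441.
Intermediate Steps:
p = -25 (p = -20 - 5 = -25)
a(L, X) = -6 + 5*X/2 (a(L, X) = (-5/(-2))*X - 6 = (-5*(-½))*X - 6 = 5*X/2 - 6 = -6 + 5*X/2)
b(k) = -25*k²
b(a(-9, -9)) + 44747 = -25*(-6 + (5/2)*(-9))² + 44747 = -25*(-6 - 45/2)² + 44747 = -25*(-57/2)² + 44747 = -25*3249/4 + 44747 = -81225/4 + 44747 = 97763/4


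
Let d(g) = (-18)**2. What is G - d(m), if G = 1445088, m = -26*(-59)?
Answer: 1444764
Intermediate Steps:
m = 1534
d(g) = 324
G - d(m) = 1445088 - 1*324 = 1445088 - 324 = 1444764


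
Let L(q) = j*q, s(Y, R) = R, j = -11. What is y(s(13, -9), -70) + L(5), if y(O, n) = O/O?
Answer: -54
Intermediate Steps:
y(O, n) = 1
L(q) = -11*q
y(s(13, -9), -70) + L(5) = 1 - 11*5 = 1 - 55 = -54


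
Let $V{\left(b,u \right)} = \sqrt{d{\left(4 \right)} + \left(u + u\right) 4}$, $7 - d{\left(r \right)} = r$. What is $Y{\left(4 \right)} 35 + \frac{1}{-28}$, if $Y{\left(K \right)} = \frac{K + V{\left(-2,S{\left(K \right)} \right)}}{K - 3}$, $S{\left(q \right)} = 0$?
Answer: $\frac{3919}{28} + 35 \sqrt{3} \approx 200.59$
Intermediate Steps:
$d{\left(r \right)} = 7 - r$
$V{\left(b,u \right)} = \sqrt{3 + 8 u}$ ($V{\left(b,u \right)} = \sqrt{\left(7 - 4\right) + \left(u + u\right) 4} = \sqrt{\left(7 - 4\right) + 2 u 4} = \sqrt{3 + 8 u}$)
$Y{\left(K \right)} = \frac{K + \sqrt{3}}{-3 + K}$ ($Y{\left(K \right)} = \frac{K + \sqrt{3 + 8 \cdot 0}}{K - 3} = \frac{K + \sqrt{3 + 0}}{-3 + K} = \frac{K + \sqrt{3}}{-3 + K}$)
$Y{\left(4 \right)} 35 + \frac{1}{-28} = \frac{4 + \sqrt{3}}{-3 + 4} \cdot 35 + \frac{1}{-28} = \frac{4 + \sqrt{3}}{1} \cdot 35 - \frac{1}{28} = 1 \left(4 + \sqrt{3}\right) 35 - \frac{1}{28} = \left(4 + \sqrt{3}\right) 35 - \frac{1}{28} = \left(140 + 35 \sqrt{3}\right) - \frac{1}{28} = \frac{3919}{28} + 35 \sqrt{3}$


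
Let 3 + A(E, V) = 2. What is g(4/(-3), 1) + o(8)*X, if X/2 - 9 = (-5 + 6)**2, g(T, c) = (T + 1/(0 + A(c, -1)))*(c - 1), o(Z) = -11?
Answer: -220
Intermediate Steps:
A(E, V) = -1 (A(E, V) = -3 + 2 = -1)
g(T, c) = (-1 + T)*(-1 + c) (g(T, c) = (T + 1/(0 - 1))*(c - 1) = (T + 1/(-1))*(-1 + c) = (T - 1)*(-1 + c) = (-1 + T)*(-1 + c))
X = 20 (X = 18 + 2*(-5 + 6)**2 = 18 + 2*1**2 = 18 + 2*1 = 18 + 2 = 20)
g(4/(-3), 1) + o(8)*X = (1 - 1*1 + (4/(-3))*(-1 + 1)) - 11*20 = (1 - 1 + (4*(-1/3))*0) - 220 = (1 - 1 - 4/3*0) - 220 = (1 - 1 + 0) - 220 = 0 - 220 = -220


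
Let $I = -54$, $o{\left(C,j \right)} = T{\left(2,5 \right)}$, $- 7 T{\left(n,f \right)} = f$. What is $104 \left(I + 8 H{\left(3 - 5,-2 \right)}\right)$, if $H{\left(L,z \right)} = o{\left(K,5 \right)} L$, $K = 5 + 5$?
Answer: $- \frac{30992}{7} \approx -4427.4$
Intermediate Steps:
$T{\left(n,f \right)} = - \frac{f}{7}$
$K = 10$
$o{\left(C,j \right)} = - \frac{5}{7}$ ($o{\left(C,j \right)} = \left(- \frac{1}{7}\right) 5 = - \frac{5}{7}$)
$H{\left(L,z \right)} = - \frac{5 L}{7}$
$104 \left(I + 8 H{\left(3 - 5,-2 \right)}\right) = 104 \left(-54 + 8 \left(- \frac{5 \left(3 - 5\right)}{7}\right)\right) = 104 \left(-54 + 8 \left(\left(- \frac{5}{7}\right) \left(-2\right)\right)\right) = 104 \left(-54 + 8 \cdot \frac{10}{7}\right) = 104 \left(-54 + \frac{80}{7}\right) = 104 \left(- \frac{298}{7}\right) = - \frac{30992}{7}$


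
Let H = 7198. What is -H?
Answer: -7198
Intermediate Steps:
-H = -1*7198 = -7198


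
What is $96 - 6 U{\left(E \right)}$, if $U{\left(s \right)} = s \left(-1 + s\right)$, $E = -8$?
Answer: $-336$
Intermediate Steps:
$96 - 6 U{\left(E \right)} = 96 - 6 \left(- 8 \left(-1 - 8\right)\right) = 96 - 6 \left(\left(-8\right) \left(-9\right)\right) = 96 - 432 = -336$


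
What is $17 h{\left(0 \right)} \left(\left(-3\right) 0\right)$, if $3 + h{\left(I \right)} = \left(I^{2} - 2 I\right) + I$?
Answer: $0$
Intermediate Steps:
$h{\left(I \right)} = -3 + I^{2} - I$ ($h{\left(I \right)} = -3 + \left(\left(I^{2} - 2 I\right) + I\right) = -3 + \left(I^{2} - I\right) = -3 + I^{2} - I$)
$17 h{\left(0 \right)} \left(\left(-3\right) 0\right) = 17 \left(-3 + 0^{2} - 0\right) \left(\left(-3\right) 0\right) = 17 \left(-3 + 0 + 0\right) 0 = 17 \left(-3\right) 0 = \left(-51\right) 0 = 0$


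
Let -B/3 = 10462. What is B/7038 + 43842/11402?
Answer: -4108598/6687273 ≈ -0.61439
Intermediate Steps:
B = -31386 (B = -3*10462 = -31386)
B/7038 + 43842/11402 = -31386/7038 + 43842/11402 = -31386*1/7038 + 43842*(1/11402) = -5231/1173 + 21921/5701 = -4108598/6687273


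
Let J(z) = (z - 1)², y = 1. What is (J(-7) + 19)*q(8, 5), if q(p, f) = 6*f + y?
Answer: 2573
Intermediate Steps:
J(z) = (-1 + z)²
q(p, f) = 1 + 6*f (q(p, f) = 6*f + 1 = 1 + 6*f)
(J(-7) + 19)*q(8, 5) = ((-1 - 7)² + 19)*(1 + 6*5) = ((-8)² + 19)*(1 + 30) = (64 + 19)*31 = 83*31 = 2573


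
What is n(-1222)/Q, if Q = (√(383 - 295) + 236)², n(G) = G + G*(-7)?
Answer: 4260503/32210934 - 36049*√22/16105467 ≈ 0.12177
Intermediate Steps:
n(G) = -6*G (n(G) = G - 7*G = -6*G)
Q = (236 + 2*√22)² (Q = (√88 + 236)² = (2*√22 + 236)² = (236 + 2*√22)² ≈ 60212.)
n(-1222)/Q = (-6*(-1222))/(55784 + 944*√22) = 7332/(55784 + 944*√22)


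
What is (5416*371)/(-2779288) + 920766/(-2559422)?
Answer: -481363291150/444585678221 ≈ -1.0827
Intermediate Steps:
(5416*371)/(-2779288) + 920766/(-2559422) = 2009336*(-1/2779288) + 920766*(-1/2559422) = -251167/347411 - 460383/1279711 = -481363291150/444585678221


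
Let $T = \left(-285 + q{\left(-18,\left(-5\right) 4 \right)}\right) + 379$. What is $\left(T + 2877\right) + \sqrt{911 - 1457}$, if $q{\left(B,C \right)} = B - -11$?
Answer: $2964 + i \sqrt{546} \approx 2964.0 + 23.367 i$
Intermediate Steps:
$q{\left(B,C \right)} = 11 + B$ ($q{\left(B,C \right)} = B + 11 = 11 + B$)
$T = 87$ ($T = \left(-285 + \left(11 - 18\right)\right) + 379 = \left(-285 - 7\right) + 379 = -292 + 379 = 87$)
$\left(T + 2877\right) + \sqrt{911 - 1457} = \left(87 + 2877\right) + \sqrt{911 - 1457} = 2964 + \sqrt{-546} = 2964 + i \sqrt{546}$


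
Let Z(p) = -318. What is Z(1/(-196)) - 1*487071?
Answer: -487389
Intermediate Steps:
Z(1/(-196)) - 1*487071 = -318 - 1*487071 = -318 - 487071 = -487389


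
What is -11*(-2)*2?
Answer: 44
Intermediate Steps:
-11*(-2)*2 = 22*2 = 44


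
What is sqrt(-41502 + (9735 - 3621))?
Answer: 6*I*sqrt(983) ≈ 188.12*I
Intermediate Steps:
sqrt(-41502 + (9735 - 3621)) = sqrt(-41502 + 6114) = sqrt(-35388) = 6*I*sqrt(983)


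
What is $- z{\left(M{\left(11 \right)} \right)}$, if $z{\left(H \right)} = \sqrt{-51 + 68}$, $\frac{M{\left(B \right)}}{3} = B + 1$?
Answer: $- \sqrt{17} \approx -4.1231$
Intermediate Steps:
$M{\left(B \right)} = 3 + 3 B$ ($M{\left(B \right)} = 3 \left(B + 1\right) = 3 \left(1 + B\right) = 3 + 3 B$)
$z{\left(H \right)} = \sqrt{17}$
$- z{\left(M{\left(11 \right)} \right)} = - \sqrt{17}$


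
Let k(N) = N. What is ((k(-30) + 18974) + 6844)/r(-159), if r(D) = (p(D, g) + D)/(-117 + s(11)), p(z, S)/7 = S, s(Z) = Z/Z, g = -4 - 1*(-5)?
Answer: 373926/19 ≈ 19680.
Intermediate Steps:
g = 1 (g = -4 + 5 = 1)
s(Z) = 1
p(z, S) = 7*S
r(D) = -7/116 - D/116 (r(D) = (7*1 + D)/(-117 + 1) = (7 + D)/(-116) = (7 + D)*(-1/116) = -7/116 - D/116)
((k(-30) + 18974) + 6844)/r(-159) = ((-30 + 18974) + 6844)/(-7/116 - 1/116*(-159)) = (18944 + 6844)/(-7/116 + 159/116) = 25788/(38/29) = 25788*(29/38) = 373926/19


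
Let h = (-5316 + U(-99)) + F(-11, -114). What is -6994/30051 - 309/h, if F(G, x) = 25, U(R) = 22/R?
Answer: -35641349/204436953 ≈ -0.17434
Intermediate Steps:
h = -47621/9 (h = (-5316 + 22/(-99)) + 25 = (-5316 + 22*(-1/99)) + 25 = (-5316 - 2/9) + 25 = -47846/9 + 25 = -47621/9 ≈ -5291.2)
-6994/30051 - 309/h = -6994/30051 - 309/(-47621/9) = -6994*1/30051 - 309*(-9/47621) = -6994/30051 + 2781/47621 = -35641349/204436953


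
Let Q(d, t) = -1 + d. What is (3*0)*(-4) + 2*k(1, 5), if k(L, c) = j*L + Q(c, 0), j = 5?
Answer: 18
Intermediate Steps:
k(L, c) = -1 + c + 5*L (k(L, c) = 5*L + (-1 + c) = -1 + c + 5*L)
(3*0)*(-4) + 2*k(1, 5) = (3*0)*(-4) + 2*(-1 + 5 + 5*1) = 0*(-4) + 2*(-1 + 5 + 5) = 0 + 2*9 = 0 + 18 = 18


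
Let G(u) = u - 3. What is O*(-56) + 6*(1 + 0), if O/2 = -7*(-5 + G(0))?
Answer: -6266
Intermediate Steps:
G(u) = -3 + u
O = 112 (O = 2*(-7*(-5 + (-3 + 0))) = 2*(-7*(-5 - 3)) = 2*(-7*(-8)) = 2*(-1*(-56)) = 2*56 = 112)
O*(-56) + 6*(1 + 0) = 112*(-56) + 6*(1 + 0) = -6272 + 6*1 = -6272 + 6 = -6266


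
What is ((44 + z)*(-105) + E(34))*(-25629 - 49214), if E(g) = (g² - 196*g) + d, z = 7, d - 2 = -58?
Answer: 817210717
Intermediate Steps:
d = -56 (d = 2 - 58 = -56)
E(g) = -56 + g² - 196*g (E(g) = (g² - 196*g) - 56 = -56 + g² - 196*g)
((44 + z)*(-105) + E(34))*(-25629 - 49214) = ((44 + 7)*(-105) + (-56 + 34² - 196*34))*(-25629 - 49214) = (51*(-105) + (-56 + 1156 - 6664))*(-74843) = (-5355 - 5564)*(-74843) = -10919*(-74843) = 817210717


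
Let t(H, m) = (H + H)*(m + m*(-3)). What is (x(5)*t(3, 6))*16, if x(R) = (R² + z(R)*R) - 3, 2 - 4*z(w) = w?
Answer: -21024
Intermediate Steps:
z(w) = ½ - w/4
t(H, m) = -4*H*m (t(H, m) = (2*H)*(m - 3*m) = (2*H)*(-2*m) = -4*H*m)
x(R) = -3 + R² + R*(½ - R/4) (x(R) = (R² + (½ - R/4)*R) - 3 = (R² + R*(½ - R/4)) - 3 = -3 + R² + R*(½ - R/4))
(x(5)*t(3, 6))*16 = ((-3 + (½)*5 + (¾)*5²)*(-4*3*6))*16 = ((-3 + 5/2 + (¾)*25)*(-72))*16 = ((-3 + 5/2 + 75/4)*(-72))*16 = ((73/4)*(-72))*16 = -1314*16 = -21024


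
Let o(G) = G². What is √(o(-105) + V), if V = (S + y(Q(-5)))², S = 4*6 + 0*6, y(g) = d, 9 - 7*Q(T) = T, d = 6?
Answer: 15*√53 ≈ 109.20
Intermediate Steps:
Q(T) = 9/7 - T/7
y(g) = 6
S = 24 (S = 24 + 0 = 24)
V = 900 (V = (24 + 6)² = 30² = 900)
√(o(-105) + V) = √((-105)² + 900) = √(11025 + 900) = √11925 = 15*√53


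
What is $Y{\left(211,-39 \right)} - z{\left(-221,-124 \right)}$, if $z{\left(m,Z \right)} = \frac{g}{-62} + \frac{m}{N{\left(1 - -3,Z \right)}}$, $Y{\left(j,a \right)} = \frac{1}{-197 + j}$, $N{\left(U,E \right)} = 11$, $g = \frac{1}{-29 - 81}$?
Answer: $\frac{962543}{47740} \approx 20.162$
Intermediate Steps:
$g = - \frac{1}{110}$ ($g = \frac{1}{-110} = - \frac{1}{110} \approx -0.0090909$)
$z{\left(m,Z \right)} = \frac{1}{6820} + \frac{m}{11}$ ($z{\left(m,Z \right)} = - \frac{1}{110 \left(-62\right)} + \frac{m}{11} = \left(- \frac{1}{110}\right) \left(- \frac{1}{62}\right) + m \frac{1}{11} = \frac{1}{6820} + \frac{m}{11}$)
$Y{\left(211,-39 \right)} - z{\left(-221,-124 \right)} = \frac{1}{-197 + 211} - \left(\frac{1}{6820} + \frac{1}{11} \left(-221\right)\right) = \frac{1}{14} - \left(\frac{1}{6820} - \frac{221}{11}\right) = \frac{1}{14} - - \frac{137019}{6820} = \frac{1}{14} + \frac{137019}{6820} = \frac{962543}{47740}$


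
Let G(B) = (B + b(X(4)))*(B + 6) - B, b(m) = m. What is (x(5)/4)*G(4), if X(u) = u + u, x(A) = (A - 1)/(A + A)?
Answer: 58/5 ≈ 11.600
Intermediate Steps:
x(A) = (-1 + A)/(2*A) (x(A) = (-1 + A)/((2*A)) = (-1 + A)*(1/(2*A)) = (-1 + A)/(2*A))
X(u) = 2*u
G(B) = -B + (6 + B)*(8 + B) (G(B) = (B + 2*4)*(B + 6) - B = (B + 8)*(6 + B) - B = (8 + B)*(6 + B) - B = (6 + B)*(8 + B) - B = -B + (6 + B)*(8 + B))
(x(5)/4)*G(4) = (((1/2)*(-1 + 5)/5)/4)*(48 + 4**2 + 13*4) = (((1/2)*(1/5)*4)*(1/4))*(48 + 16 + 52) = ((2/5)*(1/4))*116 = (1/10)*116 = 58/5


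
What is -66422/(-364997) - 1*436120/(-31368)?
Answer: 20158252117/1431153237 ≈ 14.085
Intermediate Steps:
-66422/(-364997) - 1*436120/(-31368) = -66422*(-1/364997) - 436120*(-1/31368) = 66422/364997 + 54515/3921 = 20158252117/1431153237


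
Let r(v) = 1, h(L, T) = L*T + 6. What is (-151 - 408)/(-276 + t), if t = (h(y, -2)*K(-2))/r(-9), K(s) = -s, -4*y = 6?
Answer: 13/6 ≈ 2.1667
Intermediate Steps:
y = -3/2 (y = -¼*6 = -3/2 ≈ -1.5000)
h(L, T) = 6 + L*T
t = 18 (t = ((6 - 3/2*(-2))*(-1*(-2)))/1 = ((6 + 3)*2)*1 = (9*2)*1 = 18*1 = 18)
(-151 - 408)/(-276 + t) = (-151 - 408)/(-276 + 18) = -559/(-258) = -559*(-1/258) = 13/6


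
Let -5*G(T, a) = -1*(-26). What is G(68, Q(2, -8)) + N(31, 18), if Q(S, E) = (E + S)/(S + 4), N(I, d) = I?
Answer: 129/5 ≈ 25.800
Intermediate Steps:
Q(S, E) = (E + S)/(4 + S)
G(T, a) = -26/5 (G(T, a) = -(-1)*(-26)/5 = -1/5*26 = -26/5)
G(68, Q(2, -8)) + N(31, 18) = -26/5 + 31 = 129/5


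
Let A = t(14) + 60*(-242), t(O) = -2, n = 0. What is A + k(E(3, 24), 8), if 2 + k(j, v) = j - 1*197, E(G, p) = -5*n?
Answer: -14721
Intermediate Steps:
A = -14522 (A = -2 + 60*(-242) = -2 - 14520 = -14522)
E(G, p) = 0 (E(G, p) = -5*0 = 0)
k(j, v) = -199 + j (k(j, v) = -2 + (j - 1*197) = -2 + (j - 197) = -2 + (-197 + j) = -199 + j)
A + k(E(3, 24), 8) = -14522 + (-199 + 0) = -14522 - 199 = -14721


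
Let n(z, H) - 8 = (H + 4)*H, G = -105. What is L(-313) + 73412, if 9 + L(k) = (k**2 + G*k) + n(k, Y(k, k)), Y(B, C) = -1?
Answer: 204242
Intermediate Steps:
n(z, H) = 8 + H*(4 + H) (n(z, H) = 8 + (H + 4)*H = 8 + (4 + H)*H = 8 + H*(4 + H))
L(k) = -4 + k**2 - 105*k (L(k) = -9 + ((k**2 - 105*k) + (8 + (-1)**2 + 4*(-1))) = -9 + ((k**2 - 105*k) + (8 + 1 - 4)) = -9 + ((k**2 - 105*k) + 5) = -9 + (5 + k**2 - 105*k) = -4 + k**2 - 105*k)
L(-313) + 73412 = (-4 + (-313)**2 - 105*(-313)) + 73412 = (-4 + 97969 + 32865) + 73412 = 130830 + 73412 = 204242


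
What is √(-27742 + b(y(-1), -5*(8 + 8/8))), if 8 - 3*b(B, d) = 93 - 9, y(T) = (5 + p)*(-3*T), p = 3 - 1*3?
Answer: I*√249906/3 ≈ 166.64*I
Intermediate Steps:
p = 0 (p = 3 - 3 = 0)
y(T) = -15*T (y(T) = (5 + 0)*(-3*T) = 5*(-3*T) = -15*T)
b(B, d) = -76/3 (b(B, d) = 8/3 - (93 - 9)/3 = 8/3 - ⅓*84 = 8/3 - 28 = -76/3)
√(-27742 + b(y(-1), -5*(8 + 8/8))) = √(-27742 - 76/3) = √(-83302/3) = I*√249906/3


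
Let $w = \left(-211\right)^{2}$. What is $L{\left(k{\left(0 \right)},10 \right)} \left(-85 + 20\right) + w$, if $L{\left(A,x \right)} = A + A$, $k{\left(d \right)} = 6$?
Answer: $43741$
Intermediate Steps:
$L{\left(A,x \right)} = 2 A$
$w = 44521$
$L{\left(k{\left(0 \right)},10 \right)} \left(-85 + 20\right) + w = 2 \cdot 6 \left(-85 + 20\right) + 44521 = 12 \left(-65\right) + 44521 = -780 + 44521 = 43741$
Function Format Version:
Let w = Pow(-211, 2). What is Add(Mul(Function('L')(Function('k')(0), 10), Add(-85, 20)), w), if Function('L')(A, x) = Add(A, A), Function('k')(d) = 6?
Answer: 43741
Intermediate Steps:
Function('L')(A, x) = Mul(2, A)
w = 44521
Add(Mul(Function('L')(Function('k')(0), 10), Add(-85, 20)), w) = Add(Mul(Mul(2, 6), Add(-85, 20)), 44521) = Add(Mul(12, -65), 44521) = Add(-780, 44521) = 43741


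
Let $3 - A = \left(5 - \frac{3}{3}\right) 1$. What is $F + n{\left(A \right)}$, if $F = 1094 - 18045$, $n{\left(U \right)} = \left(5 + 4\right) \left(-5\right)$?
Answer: $-16996$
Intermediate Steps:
$A = -1$ ($A = 3 - \left(5 - \frac{3}{3}\right) 1 = 3 - \left(5 - 1\right) 1 = 3 - 4 \cdot 1 = 3 - 4 = -1$)
$n{\left(U \right)} = -45$ ($n{\left(U \right)} = 9 \left(-5\right) = -45$)
$F = -16951$ ($F = 1094 - 18045 = -16951$)
$F + n{\left(A \right)} = -16951 - 45 = -16996$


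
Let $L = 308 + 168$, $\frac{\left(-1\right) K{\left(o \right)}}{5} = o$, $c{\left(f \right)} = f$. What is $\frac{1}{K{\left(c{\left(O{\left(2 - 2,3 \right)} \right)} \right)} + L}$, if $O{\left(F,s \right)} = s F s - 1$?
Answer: $\frac{1}{481} \approx 0.002079$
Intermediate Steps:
$O{\left(F,s \right)} = -1 + F s^{2}$ ($O{\left(F,s \right)} = F s s - 1 = F s^{2} - 1 = -1 + F s^{2}$)
$K{\left(o \right)} = - 5 o$
$L = 476$
$\frac{1}{K{\left(c{\left(O{\left(2 - 2,3 \right)} \right)} \right)} + L} = \frac{1}{- 5 \left(-1 + \left(2 - 2\right) 3^{2}\right) + 476} = \frac{1}{- 5 \left(-1 + 0 \cdot 9\right) + 476} = \frac{1}{- 5 \left(-1 + 0\right) + 476} = \frac{1}{\left(-5\right) \left(-1\right) + 476} = \frac{1}{5 + 476} = \frac{1}{481}$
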